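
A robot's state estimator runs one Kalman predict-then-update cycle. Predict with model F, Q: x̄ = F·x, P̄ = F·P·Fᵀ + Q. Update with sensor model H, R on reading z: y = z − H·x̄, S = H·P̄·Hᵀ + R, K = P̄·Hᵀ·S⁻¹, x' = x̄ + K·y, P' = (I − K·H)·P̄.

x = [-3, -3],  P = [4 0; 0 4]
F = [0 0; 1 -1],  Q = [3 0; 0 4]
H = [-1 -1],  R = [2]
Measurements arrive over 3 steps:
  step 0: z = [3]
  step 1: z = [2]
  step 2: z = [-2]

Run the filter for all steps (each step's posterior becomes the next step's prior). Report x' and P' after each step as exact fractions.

step 0: x̄ = F·x = [0, 0]
step 0: P̄ = F·P·Fᵀ + Q = [3 0; 0 12]
step 0: y = z − H·x̄ = [3]
step 0: S = H·P̄·Hᵀ + R = [17]
step 0: K = P̄·Hᵀ·S⁻¹ = [-3/17; -12/17]
step 0: x' = x̄ + K·y = [-9/17, -36/17]
step 0: P' = (I − K·H)·P̄ = [42/17 -36/17; -36/17 60/17]
step 1: x̄ = F·x = [0, 27/17]
step 1: P̄ = F·P·Fᵀ + Q = [3 0; 0 242/17]
step 1: y = z − H·x̄ = [61/17]
step 1: S = H·P̄·Hᵀ + R = [327/17]
step 1: K = P̄·Hᵀ·S⁻¹ = [-17/109; -242/327]
step 1: x' = x̄ + K·y = [-61/109, -349/327]
step 1: P' = (I − K·H)·P̄ = [276/109 -242/109; -242/109 1210/327]
step 2: x̄ = F·x = [0, 166/327]
step 2: P̄ = F·P·Fᵀ + Q = [3 0; 0 4798/327]
step 2: y = z − H·x̄ = [-488/327]
step 2: S = H·P̄·Hᵀ + R = [6433/327]
step 2: K = P̄·Hᵀ·S⁻¹ = [-981/6433; -4798/6433]
step 2: x' = x̄ + K·y = [1464/6433, 10426/6433]
step 2: P' = (I − K·H)·P̄ = [16356/6433 -14394/6433; -14394/6433 23990/6433]

step 0: x' = [-9/17, -36/17], P' = [42/17 -36/17; -36/17 60/17]
step 1: x' = [-61/109, -349/327], P' = [276/109 -242/109; -242/109 1210/327]
step 2: x' = [1464/6433, 10426/6433], P' = [16356/6433 -14394/6433; -14394/6433 23990/6433]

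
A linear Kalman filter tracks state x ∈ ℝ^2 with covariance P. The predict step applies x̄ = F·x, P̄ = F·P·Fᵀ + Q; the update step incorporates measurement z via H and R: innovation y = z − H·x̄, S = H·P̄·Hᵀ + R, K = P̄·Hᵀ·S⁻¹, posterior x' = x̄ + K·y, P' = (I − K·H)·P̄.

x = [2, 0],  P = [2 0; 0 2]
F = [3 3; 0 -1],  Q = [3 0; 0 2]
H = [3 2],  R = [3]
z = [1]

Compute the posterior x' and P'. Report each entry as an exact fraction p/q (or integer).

x̄ = F·x = [6, 0]
P̄ = F·P·Fᵀ + Q = [39 -6; -6 4]
y = z − H·x̄ = [-17]
S = H·P̄·Hᵀ + R = [298]
K = P̄·Hᵀ·S⁻¹ = [105/298; -5/149]
x' = x̄ + K·y = [3/298, 85/149]
P' = (I − K·H)·P̄ = [597/298 -369/149; -369/149 546/149]

x' = [3/298, 85/149]
P' = [597/298 -369/149; -369/149 546/149]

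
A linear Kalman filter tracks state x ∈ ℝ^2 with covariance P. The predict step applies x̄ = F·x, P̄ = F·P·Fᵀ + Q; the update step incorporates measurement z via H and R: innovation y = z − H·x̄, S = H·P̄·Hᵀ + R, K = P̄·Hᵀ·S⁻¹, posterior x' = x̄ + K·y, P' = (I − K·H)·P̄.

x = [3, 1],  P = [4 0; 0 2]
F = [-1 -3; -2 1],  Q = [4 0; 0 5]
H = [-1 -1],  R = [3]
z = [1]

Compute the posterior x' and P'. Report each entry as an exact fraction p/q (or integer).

x' = [-1, -15/28]
P' = [12 -21/2; -21/2 663/56]

x̄ = F·x = [-6, -5]
P̄ = F·P·Fᵀ + Q = [26 2; 2 23]
y = z − H·x̄ = [-10]
S = H·P̄·Hᵀ + R = [56]
K = P̄·Hᵀ·S⁻¹ = [-1/2; -25/56]
x' = x̄ + K·y = [-1, -15/28]
P' = (I − K·H)·P̄ = [12 -21/2; -21/2 663/56]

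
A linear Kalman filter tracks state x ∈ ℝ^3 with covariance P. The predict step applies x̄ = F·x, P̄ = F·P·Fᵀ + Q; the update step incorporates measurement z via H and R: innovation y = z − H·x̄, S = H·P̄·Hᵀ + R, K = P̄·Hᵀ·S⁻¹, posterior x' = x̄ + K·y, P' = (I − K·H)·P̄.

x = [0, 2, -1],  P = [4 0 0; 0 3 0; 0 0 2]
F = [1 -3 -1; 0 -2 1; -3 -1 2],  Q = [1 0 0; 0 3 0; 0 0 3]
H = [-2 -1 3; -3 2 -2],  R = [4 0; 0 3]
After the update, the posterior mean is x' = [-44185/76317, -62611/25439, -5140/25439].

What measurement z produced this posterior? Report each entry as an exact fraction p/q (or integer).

x̄ = F·x = [-5, -5, -4]
P̄ = F·P·Fᵀ + Q = [34 16 -7; 16 17 10; -7 10 50]
S = H·P̄·Hᵀ + R = [695 -31; -31 221]
K = P̄·Hᵀ·S⁻¹ = [-24941/152634 -42175/152634; -1751/50878 -8073/50878; 10735/50878 -12077/50878]
x' − x̄ = [337400/76317, 64584/25439, 96616/25439] = K·y
y = (KᵀK)⁻¹·Kᵀ·(x' − x̄) = [0, -16]
z = y + H·x̄ = [0, -16] + [3, 13] = [3, -3]

z = [3, -3]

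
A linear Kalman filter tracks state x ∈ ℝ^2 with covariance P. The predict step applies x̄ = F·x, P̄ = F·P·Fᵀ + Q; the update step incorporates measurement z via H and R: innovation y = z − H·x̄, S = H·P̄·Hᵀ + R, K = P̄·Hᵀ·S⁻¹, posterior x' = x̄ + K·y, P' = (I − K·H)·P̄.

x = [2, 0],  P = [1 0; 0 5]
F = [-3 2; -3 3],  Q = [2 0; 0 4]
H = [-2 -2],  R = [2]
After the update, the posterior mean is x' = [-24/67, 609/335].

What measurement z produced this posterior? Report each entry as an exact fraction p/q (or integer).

x̄ = F·x = [-6, -6]
P̄ = F·P·Fᵀ + Q = [31 39; 39 58]
S = H·P̄·Hᵀ + R = [670]
K = P̄·Hᵀ·S⁻¹ = [-14/67; -97/335]
x' − x̄ = [378/67, 2619/335] = K·y
y = (KᵀK)⁻¹·Kᵀ·(x' − x̄) = [-27]
z = y + H·x̄ = [-27] + [24] = [-3]

z = [-3]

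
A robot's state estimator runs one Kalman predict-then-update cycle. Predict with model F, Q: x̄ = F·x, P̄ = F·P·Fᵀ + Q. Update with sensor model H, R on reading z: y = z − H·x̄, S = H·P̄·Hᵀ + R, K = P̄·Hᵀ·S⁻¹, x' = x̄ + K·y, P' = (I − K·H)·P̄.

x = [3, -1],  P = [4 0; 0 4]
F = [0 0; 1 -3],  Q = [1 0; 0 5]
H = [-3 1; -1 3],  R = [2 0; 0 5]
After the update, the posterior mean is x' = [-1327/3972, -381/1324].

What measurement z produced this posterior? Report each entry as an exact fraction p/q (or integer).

x̄ = F·x = [0, 6]
P̄ = F·P·Fᵀ + Q = [1 0; 0 45]
S = H·P̄·Hᵀ + R = [56 138; 138 411]
K = P̄·Hᵀ·S⁻¹ = [-365/1324 179/1986; -45/1324 225/662]
x' − x̄ = [-1327/3972, -8325/1324] = K·y
y = (KᵀK)⁻¹·Kᵀ·(x' − x̄) = [-5, -19]
z = y + H·x̄ = [-5, -19] + [6, 18] = [1, -1]

z = [1, -1]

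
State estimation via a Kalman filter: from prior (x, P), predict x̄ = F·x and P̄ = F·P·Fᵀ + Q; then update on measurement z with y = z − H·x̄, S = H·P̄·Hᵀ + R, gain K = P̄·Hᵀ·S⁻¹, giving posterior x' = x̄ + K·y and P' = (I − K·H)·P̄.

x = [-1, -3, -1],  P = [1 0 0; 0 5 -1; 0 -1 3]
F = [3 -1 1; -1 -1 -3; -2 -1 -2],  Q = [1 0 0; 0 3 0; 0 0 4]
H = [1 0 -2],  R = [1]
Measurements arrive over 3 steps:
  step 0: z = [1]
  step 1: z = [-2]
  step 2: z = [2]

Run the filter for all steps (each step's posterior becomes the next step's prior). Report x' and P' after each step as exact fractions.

step 0: x̄ = F·x = [-1, 7, 7]
step 0: P̄ = F·P·Fᵀ + Q = [20 -9 -8; -9 30 20; -8 20 21]
step 0: y = z − H·x̄ = [16]
step 0: S = H·P̄·Hᵀ + R = [137]
step 0: K = P̄·Hᵀ·S⁻¹ = [36/137; -49/137; -50/137]
step 0: x' = x̄ + K·y = [439/137, 175/137, 159/137]
step 0: P' = (I − K·H)·P̄ = [1444/137 531/137 704/137; 531/137 1709/137 290/137; 704/137 290/137 377/137]
step 1: x̄ = F·x = [1301/137, -1091/137, -1371/137]
step 1: P̄ = F·P·Fᵀ + Q = [15677/137 -11276/137 -13582/137; -11276/137 13983/137 15534/137; -13582/137 15534/137 18457/137]
step 1: y = z − H·x̄ = [-4317/137]
step 1: S = H·P̄·Hᵀ + R = [143970/137]
step 1: K = P̄·Hᵀ·S⁻¹ = [42841/143970; -21172/71985; -8416/23995]
step 1: x' = x̄ + K·y = [5743/47990, 31299/23995, 25071/23995]
step 1: P' = (I − K·H)·P̄ = [3077857/143970 695816/71985 252918/23995; 695816/71985 803351/71985 119498/23995; 252918/23995 119498/23995 130667/23995]
step 2: x̄ = F·x = [4773/47990, -218767/47990, -87184/23995]
step 2: P̄ = F·P·Fᵀ + Q = [29556667/143970 -26503243/143970 -5207192/23995; -26503243/143970 28362727/143970 5394388/23995; -5207192/23995 5394388/23995 6367427/23995]
step 2: y = z − H·x̄ = [-257529/47990]
step 2: S = H·P̄·Hᵀ + R = [307491493/143970]
step 2: K = P̄·Hᵀ·S⁻¹ = [92042971/307491493; -91235899/307491493; -107652276/307491493]
step 2: x' = x̄ + K·y = [-463348143/307491493, -912129644/307491493, -539551858/307491493]
step 2: P' = (I − K·H)·P̄ = [4282247367/307491493 1723285729/307491493 2095102198/307491493; 1723285729/307491493 2759658293/307491493 907260814/307491493; 2095102198/307491493 907260814/307491493 1101377237/307491493]

step 0: x' = [439/137, 175/137, 159/137], P' = [1444/137 531/137 704/137; 531/137 1709/137 290/137; 704/137 290/137 377/137]
step 1: x' = [5743/47990, 31299/23995, 25071/23995], P' = [3077857/143970 695816/71985 252918/23995; 695816/71985 803351/71985 119498/23995; 252918/23995 119498/23995 130667/23995]
step 2: x' = [-463348143/307491493, -912129644/307491493, -539551858/307491493], P' = [4282247367/307491493 1723285729/307491493 2095102198/307491493; 1723285729/307491493 2759658293/307491493 907260814/307491493; 2095102198/307491493 907260814/307491493 1101377237/307491493]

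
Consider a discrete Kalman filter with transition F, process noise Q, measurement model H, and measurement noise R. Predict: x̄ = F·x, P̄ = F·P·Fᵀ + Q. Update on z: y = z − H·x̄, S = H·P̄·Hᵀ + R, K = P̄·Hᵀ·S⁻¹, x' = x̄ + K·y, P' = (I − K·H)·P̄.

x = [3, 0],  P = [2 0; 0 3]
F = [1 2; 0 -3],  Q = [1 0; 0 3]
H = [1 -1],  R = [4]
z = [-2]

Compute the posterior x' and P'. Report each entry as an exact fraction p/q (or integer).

x̄ = F·x = [3, 0]
P̄ = F·P·Fᵀ + Q = [15 -18; -18 30]
y = z − H·x̄ = [-5]
S = H·P̄·Hᵀ + R = [85]
K = P̄·Hᵀ·S⁻¹ = [33/85; -48/85]
x' = x̄ + K·y = [18/17, 48/17]
P' = (I − K·H)·P̄ = [186/85 54/85; 54/85 246/85]

x' = [18/17, 48/17]
P' = [186/85 54/85; 54/85 246/85]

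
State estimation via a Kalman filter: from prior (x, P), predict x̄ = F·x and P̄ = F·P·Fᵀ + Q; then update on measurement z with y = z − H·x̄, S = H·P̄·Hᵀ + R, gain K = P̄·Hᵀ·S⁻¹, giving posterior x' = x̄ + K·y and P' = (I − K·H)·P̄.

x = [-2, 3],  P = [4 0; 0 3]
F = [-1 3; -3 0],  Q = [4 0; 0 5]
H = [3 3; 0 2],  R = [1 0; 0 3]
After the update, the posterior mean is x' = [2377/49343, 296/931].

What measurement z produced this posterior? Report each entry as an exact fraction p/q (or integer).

x̄ = F·x = [11, 6]
P̄ = F·P·Fᵀ + Q = [35 12; 12 41]
S = H·P̄·Hᵀ + R = [901 318; 318 167]
K = P̄·Hᵀ·S⁻¹ = [15915/49343 -438/931; 9/931 440/931]
x' − x̄ = [-540396/49343, -5290/931] = K·y
y = (KᵀK)⁻¹·Kᵀ·(x' − x̄) = [-50, -11]
z = y + H·x̄ = [-50, -11] + [51, 12] = [1, 1]

z = [1, 1]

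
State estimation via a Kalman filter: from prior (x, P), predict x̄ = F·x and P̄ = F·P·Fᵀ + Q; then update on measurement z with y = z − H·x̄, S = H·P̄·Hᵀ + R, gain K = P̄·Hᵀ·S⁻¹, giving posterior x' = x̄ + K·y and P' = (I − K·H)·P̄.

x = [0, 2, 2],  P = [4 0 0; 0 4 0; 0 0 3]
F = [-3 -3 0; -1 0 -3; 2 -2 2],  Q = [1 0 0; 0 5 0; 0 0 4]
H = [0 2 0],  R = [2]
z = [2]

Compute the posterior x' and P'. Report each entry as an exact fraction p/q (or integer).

x̄ = F·x = [-6, -6, 0]
P̄ = F·P·Fᵀ + Q = [73 12 0; 12 36 -26; 0 -26 48]
y = z − H·x̄ = [14]
S = H·P̄·Hᵀ + R = [146]
K = P̄·Hᵀ·S⁻¹ = [12/73; 36/73; -26/73]
x' = x̄ + K·y = [-270/73, 66/73, -364/73]
P' = (I − K·H)·P̄ = [5041/73 12/73 624/73; 12/73 36/73 -26/73; 624/73 -26/73 2152/73]

x' = [-270/73, 66/73, -364/73]
P' = [5041/73 12/73 624/73; 12/73 36/73 -26/73; 624/73 -26/73 2152/73]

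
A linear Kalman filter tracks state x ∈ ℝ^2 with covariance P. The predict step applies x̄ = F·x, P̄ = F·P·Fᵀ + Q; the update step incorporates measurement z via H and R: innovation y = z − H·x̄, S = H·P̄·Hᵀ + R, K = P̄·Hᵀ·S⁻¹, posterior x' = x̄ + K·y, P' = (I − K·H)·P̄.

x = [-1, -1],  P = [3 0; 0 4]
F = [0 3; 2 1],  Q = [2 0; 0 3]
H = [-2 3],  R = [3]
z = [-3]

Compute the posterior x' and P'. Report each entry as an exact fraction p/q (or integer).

x̄ = F·x = [-3, -3]
P̄ = F·P·Fᵀ + Q = [38 12; 12 19]
y = z − H·x̄ = [0]
S = H·P̄·Hᵀ + R = [182]
K = P̄·Hᵀ·S⁻¹ = [-20/91; 33/182]
x' = x̄ + K·y = [-3, -3]
P' = (I − K·H)·P̄ = [2658/91 1752/91; 1752/91 2369/182]

x' = [-3, -3]
P' = [2658/91 1752/91; 1752/91 2369/182]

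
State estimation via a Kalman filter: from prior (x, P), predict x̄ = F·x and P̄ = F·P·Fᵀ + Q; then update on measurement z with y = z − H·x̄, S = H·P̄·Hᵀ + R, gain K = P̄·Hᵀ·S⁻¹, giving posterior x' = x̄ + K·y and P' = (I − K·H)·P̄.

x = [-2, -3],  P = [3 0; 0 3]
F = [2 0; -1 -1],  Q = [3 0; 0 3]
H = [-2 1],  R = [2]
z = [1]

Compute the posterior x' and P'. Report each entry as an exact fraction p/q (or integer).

x̄ = F·x = [-4, 5]
P̄ = F·P·Fᵀ + Q = [15 -6; -6 9]
y = z − H·x̄ = [-12]
S = H·P̄·Hᵀ + R = [95]
K = P̄·Hᵀ·S⁻¹ = [-36/95; 21/95]
x' = x̄ + K·y = [52/95, 223/95]
P' = (I − K·H)·P̄ = [129/95 186/95; 186/95 414/95]

x' = [52/95, 223/95]
P' = [129/95 186/95; 186/95 414/95]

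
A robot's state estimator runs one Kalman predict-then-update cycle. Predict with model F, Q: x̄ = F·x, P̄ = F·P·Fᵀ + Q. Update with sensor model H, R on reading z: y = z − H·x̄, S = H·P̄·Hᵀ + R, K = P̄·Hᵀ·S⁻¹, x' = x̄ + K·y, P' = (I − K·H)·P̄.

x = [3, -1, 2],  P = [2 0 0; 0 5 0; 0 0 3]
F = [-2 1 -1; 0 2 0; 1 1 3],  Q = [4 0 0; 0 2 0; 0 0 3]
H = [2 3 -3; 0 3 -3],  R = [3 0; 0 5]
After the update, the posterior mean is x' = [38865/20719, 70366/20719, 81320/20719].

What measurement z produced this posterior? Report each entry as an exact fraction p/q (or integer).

z = [3, -3]

x̄ = F·x = [-9, -2, 8]
P̄ = F·P·Fᵀ + Q = [20 10 -8; 10 22 10; -8 10 37]
S = H·P̄·Hᵀ + R = [650 459; 459 356]
K = P̄·Hᵀ·S⁻¹ = [8678/20719 -8046/20719; 3412/20719 -2304/20719; 2647/20719 -8127/20719]
x' − x̄ = [225336/20719, 111804/20719, -84432/20719] = K·y
y = (KᵀK)⁻¹·Kᵀ·(x' − x̄) = [51, 27]
z = y + H·x̄ = [51, 27] + [-48, -30] = [3, -3]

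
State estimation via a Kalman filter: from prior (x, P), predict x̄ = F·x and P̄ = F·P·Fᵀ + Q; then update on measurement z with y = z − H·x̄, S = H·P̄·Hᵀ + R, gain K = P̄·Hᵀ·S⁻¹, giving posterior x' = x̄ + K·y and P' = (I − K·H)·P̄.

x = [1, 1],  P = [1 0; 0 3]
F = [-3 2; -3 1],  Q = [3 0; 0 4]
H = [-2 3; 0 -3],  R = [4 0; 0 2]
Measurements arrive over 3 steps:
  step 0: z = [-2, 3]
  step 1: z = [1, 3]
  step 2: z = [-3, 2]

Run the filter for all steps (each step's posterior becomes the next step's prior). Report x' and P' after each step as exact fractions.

step 0: x̄ = F·x = [-1, -2]
step 0: P̄ = F·P·Fᵀ + Q = [24 15; 15 16]
step 0: y = z − H·x̄ = [2, -3]
step 0: S = H·P̄·Hᵀ + R = [64 -54; -54 146]
step 0: K = P̄·Hᵀ·S⁻¹ = [-717/1607 -1521/3214; 9/1607 -525/1607]
step 0: x' = x̄ + K·y = [-1519/3214, -1621/1607]
step 0: P' = (I − K·H)·P̄ = [4389/3214 507/1607; 507/1607 350/1607]
step 1: x̄ = F·x = [-1927/3214, 1315/3214]
step 1: P̄ = F·P·Fᵀ + Q = [39775/3214 31775/3214; 31775/3214 46973/3214]
step 1: y = z − H·x̄ = [-4585/3214, 13587/3214]
step 1: S = H·P̄·Hᵀ + R = [213413/3214 -232107/3214; -232107/3214 429185/3214]
step 1: K = P̄·Hᵀ·S⁻¹ = [-2388800/5868077 -2595225/5868077; 77369/5868077 -1884888/5868077]
step 1: x' = x̄ + K·y = [-11081661/5868077, -5677719/5868077]
step 1: P' = (I − K·H)·P̄ = [7372825/5868077 1730150/5868077; 1730150/5868077 1256592/5868077]
step 2: x̄ = F·x = [21889545/5868077, 27567264/5868077]
step 2: P̄ = F·P·Fᵀ + Q = [68224224/5868077 53297259/5868077; 53297259/5868077 80703425/5868077]
step 2: y = z − H·x̄ = [-56526933/5868077, 94437946/5868077]
step 2: S = H·P̄·Hᵀ + R = [383132921/5868077 -406547271/5868077; -406547271/5868077 738066979/5868077]
step 2: K = P̄·Hᵀ·S⁻¹ = [-312648738/770119109 -4407660477/10011548417; 10424289/770119109 -3209471832/10011548417]
step 2: x' = x̄ + K·y = [5563628925/10011548417, -5924465445/10011548417]
step 2: P' = (I − K·H)·P̄ = [12536527665/10011548417 2938440318/10011548417; 2938440318/10011548417 2139647888/10011548417]

step 0: x' = [-1519/3214, -1621/1607], P' = [4389/3214 507/1607; 507/1607 350/1607]
step 1: x' = [-11081661/5868077, -5677719/5868077], P' = [7372825/5868077 1730150/5868077; 1730150/5868077 1256592/5868077]
step 2: x' = [5563628925/10011548417, -5924465445/10011548417], P' = [12536527665/10011548417 2938440318/10011548417; 2938440318/10011548417 2139647888/10011548417]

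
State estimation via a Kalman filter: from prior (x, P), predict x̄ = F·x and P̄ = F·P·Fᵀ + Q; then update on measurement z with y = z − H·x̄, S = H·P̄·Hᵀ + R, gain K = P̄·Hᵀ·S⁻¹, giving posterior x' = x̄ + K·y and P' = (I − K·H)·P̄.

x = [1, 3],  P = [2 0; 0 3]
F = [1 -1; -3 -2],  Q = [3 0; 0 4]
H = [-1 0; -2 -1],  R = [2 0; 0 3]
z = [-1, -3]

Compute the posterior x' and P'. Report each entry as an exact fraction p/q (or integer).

x̄ = F·x = [-2, -9]
P̄ = F·P·Fᵀ + Q = [8 0; 0 34]
y = z − H·x̄ = [-3, -16]
S = H·P̄·Hᵀ + R = [10 16; 16 69]
K = P̄·Hᵀ·S⁻¹ = [-148/217 -16/217; 272/217 -170/217]
x' = x̄ + K·y = [38/31, -7/31]
P' = (I − K·H)·P̄ = [296/217 -544/217; -544/217 1598/217]

x' = [38/31, -7/31]
P' = [296/217 -544/217; -544/217 1598/217]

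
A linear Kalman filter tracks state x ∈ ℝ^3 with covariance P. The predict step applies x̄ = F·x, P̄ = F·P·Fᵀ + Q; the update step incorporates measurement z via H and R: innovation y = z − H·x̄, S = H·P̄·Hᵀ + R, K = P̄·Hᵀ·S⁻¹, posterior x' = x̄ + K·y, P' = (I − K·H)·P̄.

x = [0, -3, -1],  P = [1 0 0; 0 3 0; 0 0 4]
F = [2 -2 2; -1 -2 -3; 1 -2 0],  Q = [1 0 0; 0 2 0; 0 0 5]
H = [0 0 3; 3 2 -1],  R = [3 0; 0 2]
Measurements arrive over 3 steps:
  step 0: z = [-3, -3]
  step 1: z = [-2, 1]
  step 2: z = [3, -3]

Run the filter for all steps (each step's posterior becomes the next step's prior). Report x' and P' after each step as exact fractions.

step 0: x' = [-6487/2009, 5941/2009, -1898/2009], P' = [36048/2009 -53583/2009 176/2009; -53583/2009 242411/6027 221/6027; 176/2009 221/6027 1934/6027]
step 1: x' = [-2155999627/707367191, 3341737679/707367191, -457363496/707367191], P' = [1887255055/707367191 -2617949242/707367191 74991373/707367191; -2617949242/707367191 4019290272/707367191 7772798/707367191; 74991373/707367191 7772798/707367191 227672997/707367191]
step 2: x' = [-20233602603032/11875151694537, 5951716916449/3958383898179, 10778376030929/11875151694537], P' = [31793832078268/11875151694537 -14709652220930/3958383898179 1253611934882/11875151694537; -14709652220930/3958383898179 7527737755024/1319461299393 44127511622/3958383898179; 1253611934882/11875151694537 44127511622/3958383898179 3819431148478/11875151694537]

step 0: x̄ = F·x = [4, 9, 6]
step 0: P̄ = F·P·Fᵀ + Q = [33 -14 14; -14 51 11; 14 11 18]
step 0: y = z − H·x̄ = [-21, -27]
step 0: S = H·P̄·Hᵀ + R = [165 138; 138 225]
step 0: K = P̄·Hᵀ·S⁻¹ = [176/2009 401/2009; 221/6027 1177/6027; 1934/6027 46/6027]
step 0: x' = x̄ + K·y = [-6487/2009, 5941/2009, -1898/2009]
step 0: P' = (I − K·H)·P̄ = [36048/2009 -53583/2009 176/2009; -53583/2009 242411/6027 221/6027; 176/2009 221/6027 1934/6027]
step 1: x̄ = F·x = [-28652/2009, 299/2009, -18369/2009]
step 1: P̄ = F·P·Fᵀ + Q = [901477/2009 353156/2009 716866/2009; 353156/2009 470072/6027 861242/6027; 716866/2009 861242/6027 1750919/6027]
step 1: y = z − H·x̄ = [51089/2009, 68998/2009]
step 1: S = H·P̄·Hᵀ + R = [5258784/2009 6423359/2009; 6423359/2009 24348200/6027]
step 1: K = P̄·Hᵀ·S⁻¹ = [74991373/707367191 175437654/707367191; 7772798/707367191 88480010/707367191; 227672997/707367191 6423359/707367191]
step 1: x' = x̄ + K·y = [-2155999627/707367191, 3341737679/707367191, -457363496/707367191]
step 1: P' = (I − K·H)·P̄ = [1887255055/707367191 -2617949242/707367191 74991373/707367191; -2617949242/707367191 4019290272/707367191 7772798/707367191; 74991373/707367191 7772798/707367191 227672997/707367191]
step 2: x̄ = F·x = [-11910201604/707367191, -3155385243/707367191, -8839474985/707367191]
step 2: P̄ = F·P·Fᵀ + Q = [46725583023/707367191 15588126092/707367191 35678258204/707367191; 15588126092/707367191 11499632344/707367191 14011568702/707367191; 35678258204/707367191 14011568702/707367191 31973049066/707367191]
step 2: y = z − H·x̄ = [28640526528/707367191, 31079798740/707367191]
step 2: S = H·P̄·Hᵀ + R = [289879543167/707367191 309254588850/707367191; 309254588850/707367191 416858249103/707367191]
step 2: K = P̄·Hᵀ·S⁻¹ = [1253611934882/11875151694537 2934985487171/11875151694537; 44127511622/3958383898179 496671177866/3958383898179; 3819431148478/11875151694537 103084862950/11875151694537]
step 2: x' = x̄ + K·y = [-20233602603032/11875151694537, 5951716916449/3958383898179, 10778376030929/11875151694537]
step 2: P' = (I − K·H)·P̄ = [31793832078268/11875151694537 -14709652220930/3958383898179 1253611934882/11875151694537; -14709652220930/3958383898179 7527737755024/1319461299393 44127511622/3958383898179; 1253611934882/11875151694537 44127511622/3958383898179 3819431148478/11875151694537]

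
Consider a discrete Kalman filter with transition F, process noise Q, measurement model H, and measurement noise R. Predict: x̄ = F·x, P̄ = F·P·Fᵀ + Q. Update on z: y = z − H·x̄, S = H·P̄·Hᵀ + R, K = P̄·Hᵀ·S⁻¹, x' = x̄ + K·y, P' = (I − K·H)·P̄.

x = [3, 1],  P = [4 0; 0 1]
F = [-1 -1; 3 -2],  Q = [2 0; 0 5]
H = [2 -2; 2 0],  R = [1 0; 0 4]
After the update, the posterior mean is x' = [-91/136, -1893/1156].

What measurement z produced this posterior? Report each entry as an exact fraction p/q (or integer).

x̄ = F·x = [-4, 7]
P̄ = F·P·Fᵀ + Q = [7 -10; -10 45]
S = H·P̄·Hᵀ + R = [289 68; 68 32]
K = P̄·Hᵀ·S⁻¹ = [1/34 3/8; -135/289 25/68]
x' − x̄ = [453/136, -9985/1156] = K·y
y = (KᵀK)⁻¹·Kᵀ·(x' − x̄) = [24, 7]
z = y + H·x̄ = [24, 7] + [-22, -8] = [2, -1]

z = [2, -1]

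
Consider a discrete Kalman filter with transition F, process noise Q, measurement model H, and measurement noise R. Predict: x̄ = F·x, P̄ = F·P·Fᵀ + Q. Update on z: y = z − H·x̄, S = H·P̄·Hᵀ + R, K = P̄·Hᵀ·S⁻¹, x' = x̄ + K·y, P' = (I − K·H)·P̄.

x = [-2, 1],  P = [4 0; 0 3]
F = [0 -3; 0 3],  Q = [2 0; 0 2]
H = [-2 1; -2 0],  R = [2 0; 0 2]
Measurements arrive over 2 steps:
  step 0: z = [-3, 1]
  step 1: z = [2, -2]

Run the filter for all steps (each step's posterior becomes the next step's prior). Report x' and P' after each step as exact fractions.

step 0: x̄ = F·x = [-3, 3]
step 0: P̄ = F·P·Fᵀ + Q = [29 -27; -27 29]
step 0: y = z − H·x̄ = [-12, -5]
step 0: S = H·P̄·Hᵀ + R = [255 170; 170 118]
step 0: K = P̄·Hᵀ·S⁻¹ = [-1/7 -2/7; 307/595 -2/7]
step 0: x' = x̄ + K·y = [1/7, -1049/595]
step 0: P' = (I − K·H)·P̄ = [2/7 2/7; 2/7 954/595]
step 1: x̄ = F·x = [3147/595, -3147/595]
step 1: P̄ = F·P·Fᵀ + Q = [9776/595 -8586/595; -8586/595 9776/595]
step 1: y = z − H·x̄ = [10631/595, 5104/595]
step 1: S = H·P̄·Hᵀ + R = [84414/595 56276/595; 56276/595 40294/595]
step 1: K = P̄·Hᵀ·S⁻¹ = [-1/7 -2/7; 50198/98483 -2/7]
step 1: x' = x̄ + K·y = [2/7, 134643/98483]
step 1: P' = (I − K·H)·P̄ = [2/7 2/7; 2/7 156672/98483]

step 0: x' = [1/7, -1049/595], P' = [2/7 2/7; 2/7 954/595]
step 1: x' = [2/7, 134643/98483], P' = [2/7 2/7; 2/7 156672/98483]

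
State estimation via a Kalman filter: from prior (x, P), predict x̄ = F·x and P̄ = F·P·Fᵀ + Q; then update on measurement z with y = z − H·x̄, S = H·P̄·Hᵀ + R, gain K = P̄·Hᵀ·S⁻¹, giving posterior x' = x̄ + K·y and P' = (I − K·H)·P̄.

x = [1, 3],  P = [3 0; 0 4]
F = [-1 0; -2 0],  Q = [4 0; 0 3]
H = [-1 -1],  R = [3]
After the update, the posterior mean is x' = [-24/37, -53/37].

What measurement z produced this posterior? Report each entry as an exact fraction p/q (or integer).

z = [2]

x̄ = F·x = [-1, -2]
P̄ = F·P·Fᵀ + Q = [7 6; 6 15]
S = H·P̄·Hᵀ + R = [37]
K = P̄·Hᵀ·S⁻¹ = [-13/37; -21/37]
x' − x̄ = [13/37, 21/37] = K·y
y = (KᵀK)⁻¹·Kᵀ·(x' − x̄) = [-1]
z = y + H·x̄ = [-1] + [3] = [2]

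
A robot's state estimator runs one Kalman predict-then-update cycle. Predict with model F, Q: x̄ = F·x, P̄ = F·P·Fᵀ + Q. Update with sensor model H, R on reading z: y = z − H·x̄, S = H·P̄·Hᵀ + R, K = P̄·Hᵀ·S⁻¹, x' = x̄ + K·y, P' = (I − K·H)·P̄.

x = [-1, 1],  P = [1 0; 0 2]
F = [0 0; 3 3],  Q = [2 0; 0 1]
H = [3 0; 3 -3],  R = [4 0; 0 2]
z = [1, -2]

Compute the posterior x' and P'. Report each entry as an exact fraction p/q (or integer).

x̄ = F·x = [0, 0]
P̄ = F·P·Fᵀ + Q = [2 0; 0 28]
y = z − H·x̄ = [1, -2]
S = H·P̄·Hᵀ + R = [22 18; 18 272]
K = P̄·Hᵀ·S⁻¹ = [381/1415 6/1415; 378/1415 -462/1415]
x' = x̄ + K·y = [369/1415, 1302/1415]
P' = (I − K·H)·P̄ = [508/1415 504/1415; 504/1415 812/1415]

x' = [369/1415, 1302/1415]
P' = [508/1415 504/1415; 504/1415 812/1415]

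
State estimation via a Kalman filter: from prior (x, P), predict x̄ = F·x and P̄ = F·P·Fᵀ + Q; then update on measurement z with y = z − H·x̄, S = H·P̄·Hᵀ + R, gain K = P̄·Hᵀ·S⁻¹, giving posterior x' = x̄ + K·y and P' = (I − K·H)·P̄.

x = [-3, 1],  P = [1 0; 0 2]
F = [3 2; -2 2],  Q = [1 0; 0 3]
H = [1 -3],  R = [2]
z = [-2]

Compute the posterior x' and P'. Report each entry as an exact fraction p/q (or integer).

x̄ = F·x = [-7, 8]
P̄ = F·P·Fᵀ + Q = [18 2; 2 15]
y = z − H·x̄ = [29]
S = H·P̄·Hᵀ + R = [143]
K = P̄·Hᵀ·S⁻¹ = [12/143; -43/143]
x' = x̄ + K·y = [-653/143, -103/143]
P' = (I − K·H)·P̄ = [2430/143 802/143; 802/143 296/143]

x' = [-653/143, -103/143]
P' = [2430/143 802/143; 802/143 296/143]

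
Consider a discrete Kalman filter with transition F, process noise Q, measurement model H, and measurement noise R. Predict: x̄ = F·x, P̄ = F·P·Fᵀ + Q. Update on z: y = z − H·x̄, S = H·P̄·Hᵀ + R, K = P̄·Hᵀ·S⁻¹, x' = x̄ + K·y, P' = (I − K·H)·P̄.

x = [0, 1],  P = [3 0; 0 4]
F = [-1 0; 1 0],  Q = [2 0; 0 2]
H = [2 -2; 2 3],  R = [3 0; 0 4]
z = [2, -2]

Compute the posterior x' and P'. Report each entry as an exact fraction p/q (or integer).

x̄ = F·x = [0, 0]
P̄ = F·P·Fᵀ + Q = [5 -3; -3 5]
y = z − H·x̄ = [2, -2]
S = H·P̄·Hᵀ + R = [67 -16; -16 33]
K = P̄·Hᵀ·S⁻¹ = [32/115 19/115; -384/1955 347/1955]
x' = x̄ + K·y = [26/115, -86/115]
P' = (I − K·H)·P̄ = [44/115 -4/115; -4/115 508/1955]

x' = [26/115, -86/115]
P' = [44/115 -4/115; -4/115 508/1955]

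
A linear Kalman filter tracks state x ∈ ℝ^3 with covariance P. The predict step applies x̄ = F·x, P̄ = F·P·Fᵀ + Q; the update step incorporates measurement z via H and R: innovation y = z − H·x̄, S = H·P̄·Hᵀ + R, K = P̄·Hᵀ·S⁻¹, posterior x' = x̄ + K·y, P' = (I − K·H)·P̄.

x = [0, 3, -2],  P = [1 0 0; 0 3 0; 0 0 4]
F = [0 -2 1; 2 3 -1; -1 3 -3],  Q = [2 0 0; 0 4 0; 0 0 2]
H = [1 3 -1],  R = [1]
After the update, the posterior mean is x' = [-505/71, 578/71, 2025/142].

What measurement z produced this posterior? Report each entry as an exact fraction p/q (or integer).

x̄ = F·x = [-8, 11, 15]
P̄ = F·P·Fᵀ + Q = [18 -22 -30; -22 39 37; -30 37 66]
S = H·P̄·Hᵀ + R = [142]
K = P̄·Hᵀ·S⁻¹ = [-9/71; 29/71; 15/142]
x' − x̄ = [63/71, -203/71, -105/142] = K·y
y = (KᵀK)⁻¹·Kᵀ·(x' − x̄) = [-7]
z = y + H·x̄ = [-7] + [10] = [3]

z = [3]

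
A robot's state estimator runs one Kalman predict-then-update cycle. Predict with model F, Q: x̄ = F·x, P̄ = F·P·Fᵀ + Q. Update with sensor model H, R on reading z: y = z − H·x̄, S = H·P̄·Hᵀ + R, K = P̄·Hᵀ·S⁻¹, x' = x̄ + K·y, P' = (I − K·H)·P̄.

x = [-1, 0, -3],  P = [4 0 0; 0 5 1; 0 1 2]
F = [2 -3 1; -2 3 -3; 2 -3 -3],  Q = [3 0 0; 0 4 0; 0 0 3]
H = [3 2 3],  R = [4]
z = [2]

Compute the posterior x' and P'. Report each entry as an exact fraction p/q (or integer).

x̄ = F·x = [-5, 11, 7]
P̄ = F·P·Fᵀ + Q = [60 -55 61; -55 65 -43; 61 -43 100]
y = z − H·x̄ = [-26]
S = H·P̄·Hᵀ + R = [1626]
K = P̄·Hᵀ·S⁻¹ = [253/1626; -82/813; 397/1626]
x' = x̄ + K·y = [-7354/813, 11075/813, 530/813]
P' = (I − K·H)·P̄ = [33551/1626 -23969/813 -1255/1626; -23969/813 39397/813 -2405/813; -1255/1626 -2405/813 4991/1626]

x' = [-7354/813, 11075/813, 530/813]
P' = [33551/1626 -23969/813 -1255/1626; -23969/813 39397/813 -2405/813; -1255/1626 -2405/813 4991/1626]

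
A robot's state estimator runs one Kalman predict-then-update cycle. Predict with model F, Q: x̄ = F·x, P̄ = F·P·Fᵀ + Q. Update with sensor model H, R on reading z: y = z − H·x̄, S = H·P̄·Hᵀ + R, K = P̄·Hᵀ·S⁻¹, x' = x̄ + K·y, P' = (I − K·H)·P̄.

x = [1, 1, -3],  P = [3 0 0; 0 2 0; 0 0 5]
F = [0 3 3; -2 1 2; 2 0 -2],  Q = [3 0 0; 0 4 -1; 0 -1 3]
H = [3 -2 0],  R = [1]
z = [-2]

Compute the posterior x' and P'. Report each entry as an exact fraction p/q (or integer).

x' = [-26/5, -2141/315, 824/105]
P' = [78/5 116/5 -102/5; 116/5 10946/315 -3209/105; -102/5 -3209/105 1161/35]

x̄ = F·x = [-6, -7, 8]
P̄ = F·P·Fᵀ + Q = [66 36 -30; 36 38 -33; -30 -33 35]
y = z − H·x̄ = [2]
S = H·P̄·Hᵀ + R = [315]
K = P̄·Hᵀ·S⁻¹ = [2/5; 32/315; -8/105]
x' = x̄ + K·y = [-26/5, -2141/315, 824/105]
P' = (I − K·H)·P̄ = [78/5 116/5 -102/5; 116/5 10946/315 -3209/105; -102/5 -3209/105 1161/35]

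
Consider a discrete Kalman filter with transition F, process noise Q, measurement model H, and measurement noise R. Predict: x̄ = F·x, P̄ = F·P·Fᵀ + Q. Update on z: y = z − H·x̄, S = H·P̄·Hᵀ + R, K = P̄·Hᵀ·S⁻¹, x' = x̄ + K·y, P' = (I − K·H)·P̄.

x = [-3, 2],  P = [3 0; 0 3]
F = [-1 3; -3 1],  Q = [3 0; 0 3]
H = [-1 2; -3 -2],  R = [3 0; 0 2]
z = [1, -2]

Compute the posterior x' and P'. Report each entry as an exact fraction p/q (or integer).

x' = [4092/17029, 11975/17029]
P' = [5166/17029 -3534/17029; -3534/17029 7461/17029]

x̄ = F·x = [9, 11]
P̄ = F·P·Fᵀ + Q = [33 18; 18 33]
y = z − H·x̄ = [-12, 47]
S = H·P̄·Hᵀ + R = [96 -105; -105 647]
K = P̄·Hᵀ·S⁻¹ = [-4078/17029 -4215/17029; 6152/17029 -2160/17029]
x' = x̄ + K·y = [4092/17029, 11975/17029]
P' = (I − K·H)·P̄ = [5166/17029 -3534/17029; -3534/17029 7461/17029]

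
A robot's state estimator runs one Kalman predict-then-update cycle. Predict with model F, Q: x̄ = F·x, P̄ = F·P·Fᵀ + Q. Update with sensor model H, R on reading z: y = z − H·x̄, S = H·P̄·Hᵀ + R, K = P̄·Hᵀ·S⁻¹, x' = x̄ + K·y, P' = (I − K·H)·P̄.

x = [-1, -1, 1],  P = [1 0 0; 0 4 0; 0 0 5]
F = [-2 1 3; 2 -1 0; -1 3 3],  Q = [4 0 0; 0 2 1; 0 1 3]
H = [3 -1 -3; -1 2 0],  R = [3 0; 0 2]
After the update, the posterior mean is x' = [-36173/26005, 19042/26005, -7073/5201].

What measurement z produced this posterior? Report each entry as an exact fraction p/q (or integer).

z = [-1, 3]

x̄ = F·x = [4, -1, 1]
P̄ = F·P·Fᵀ + Q = [57 -8 59; -8 10 -13; 59 -13 85]
S = H·P̄·Hᵀ + R = [199 8; 8 131]
K = P̄·Hᵀ·S⁻¹ = [846/26005 -14543/26005; 431/26005 5532/26005; -1567/5201 -3279/5201]
x' − x̄ = [-140193/26005, 45047/26005, -12274/5201] = K·y
y = (KᵀK)⁻¹·Kᵀ·(x' − x̄) = [-11, 9]
z = y + H·x̄ = [-11, 9] + [10, -6] = [-1, 3]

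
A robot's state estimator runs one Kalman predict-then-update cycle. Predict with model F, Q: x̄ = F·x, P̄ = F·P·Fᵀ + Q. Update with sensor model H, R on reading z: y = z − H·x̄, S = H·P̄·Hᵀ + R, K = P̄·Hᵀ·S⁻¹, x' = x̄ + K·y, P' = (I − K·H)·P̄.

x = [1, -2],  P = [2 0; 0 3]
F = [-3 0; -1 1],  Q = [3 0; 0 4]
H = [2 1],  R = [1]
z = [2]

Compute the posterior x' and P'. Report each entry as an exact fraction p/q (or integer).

x̄ = F·x = [-3, -3]
P̄ = F·P·Fᵀ + Q = [21 6; 6 9]
y = z − H·x̄ = [11]
S = H·P̄·Hᵀ + R = [118]
K = P̄·Hᵀ·S⁻¹ = [24/59; 21/118]
x' = x̄ + K·y = [87/59, -123/118]
P' = (I − K·H)·P̄ = [87/59 -150/59; -150/59 621/118]

x' = [87/59, -123/118]
P' = [87/59 -150/59; -150/59 621/118]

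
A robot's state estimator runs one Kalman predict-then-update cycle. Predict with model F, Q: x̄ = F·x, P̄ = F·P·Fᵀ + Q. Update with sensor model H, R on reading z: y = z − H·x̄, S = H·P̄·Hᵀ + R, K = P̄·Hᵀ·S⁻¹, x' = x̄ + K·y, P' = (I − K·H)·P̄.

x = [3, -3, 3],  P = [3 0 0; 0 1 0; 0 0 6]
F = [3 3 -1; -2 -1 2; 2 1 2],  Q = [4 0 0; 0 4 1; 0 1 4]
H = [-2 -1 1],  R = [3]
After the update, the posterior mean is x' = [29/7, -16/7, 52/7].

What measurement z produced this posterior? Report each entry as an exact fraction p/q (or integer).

z = [1]

x̄ = F·x = [-3, 3, 9]
P̄ = F·P·Fᵀ + Q = [46 -33 9; -33 41 12; 9 12 41]
S = H·P̄·Hᵀ + R = [77]
K = P̄·Hᵀ·S⁻¹ = [-50/77; 37/77; 1/7]
x' − x̄ = [50/7, -37/7, -11/7] = K·y
y = (KᵀK)⁻¹·Kᵀ·(x' − x̄) = [-11]
z = y + H·x̄ = [-11] + [12] = [1]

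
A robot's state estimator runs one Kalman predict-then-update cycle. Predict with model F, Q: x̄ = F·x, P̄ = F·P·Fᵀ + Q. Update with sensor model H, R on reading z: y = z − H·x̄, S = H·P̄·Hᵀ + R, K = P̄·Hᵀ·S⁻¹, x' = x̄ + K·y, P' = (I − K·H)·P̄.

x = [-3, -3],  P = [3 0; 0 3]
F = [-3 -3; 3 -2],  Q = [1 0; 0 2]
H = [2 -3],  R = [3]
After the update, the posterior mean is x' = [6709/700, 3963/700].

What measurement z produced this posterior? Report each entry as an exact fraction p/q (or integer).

z = [2]

x̄ = F·x = [18, -3]
P̄ = F·P·Fᵀ + Q = [55 -9; -9 41]
S = H·P̄·Hᵀ + R = [700]
K = P̄·Hᵀ·S⁻¹ = [137/700; -141/700]
x' − x̄ = [-5891/700, 6063/700] = K·y
y = (KᵀK)⁻¹·Kᵀ·(x' − x̄) = [-43]
z = y + H·x̄ = [-43] + [45] = [2]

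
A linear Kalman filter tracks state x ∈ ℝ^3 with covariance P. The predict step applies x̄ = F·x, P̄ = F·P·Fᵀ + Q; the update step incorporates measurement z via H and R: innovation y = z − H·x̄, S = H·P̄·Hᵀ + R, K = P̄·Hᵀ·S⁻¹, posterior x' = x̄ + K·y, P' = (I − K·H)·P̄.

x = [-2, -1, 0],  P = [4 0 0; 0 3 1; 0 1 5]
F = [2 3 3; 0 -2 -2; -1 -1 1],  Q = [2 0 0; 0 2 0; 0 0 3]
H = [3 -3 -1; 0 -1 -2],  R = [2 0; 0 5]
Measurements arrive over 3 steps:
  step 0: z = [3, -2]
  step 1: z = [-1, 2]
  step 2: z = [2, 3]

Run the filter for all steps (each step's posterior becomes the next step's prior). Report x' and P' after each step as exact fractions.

step 0: x' = [-21143/102083, -6200/3293, 208608/102083], P' = [275096/102083 9952/3293 -143796/102083; 9952/3293 12722/3293 -7386/3293; -143796/102083 -7386/3293 242768/102083]
step 1: x' = [-43232102/512699137, 2015554268/4614292233, -3179576377/4614292233], P' = [632228836/512699137 632229584/512699137 -237763472/512699137; 632229584/512699137 7697040122/4614292233 -4984125346/4614292233; -237763472/512699137 -4984125346/4614292233 8174259788/4614292233]
step 2: x' = [1676239670173/9210716388029, 2030881438356/101317880268319, -151796042993689/101317880268319], P' = [11143224296576/9210716388029 11031128804656/9210716388029 -3900625741268/9210716388029; 11031128804656/9210716388029 163519765849430/101317880268319 -103184423770830/101317880268319; -3900625741268/9210716388029 -103184423770830/101317880268319 172308907583640/101317880268319]

step 0: x̄ = F·x = [-7, 2, 3]
step 0: P̄ = F·P·Fᵀ + Q = [108 -60 -2; -60 42 -4; -2 -4 13]
step 0: y = z − H·x̄ = [33, 6]
step 0: S = H·P̄·Hᵀ + R = [2433 316; 316 83]
step 0: K = P̄·Hᵀ·S⁻¹ = [21774/102083 -4184/102083; -462/3293 410/3293; 6371/102083 -51314/102083]
step 0: x' = x̄ + K·y = [-21143/102083, -6200/3293, 208608/102083]
step 0: P' = (I − K·H)·P̄ = [275096/102083 9952/3293 -143796/102083; 9952/3293 12722/3293 -7386/3293; -143796/102083 -7386/3293 242768/102083]
step 1: x̄ = F·x = [6938/102083, -32816/102083, 421951/102083]
step 1: P̄ = F·P·Fᵀ + Q = [4894104/102083 -1734172/102083 -2403798/102083; -1734172/102083 921038/102083 632660/102083; -2403798/102083 632660/102083 2581043/102083]
step 1: y = z − H·x̄ = [2254/1147, 1015252/102083]
step 1: S = H·P̄·Hᵀ + R = [1174779/1147 359316/1147; 359316/1147 14286265/102083]
step 1: K = P̄·Hᵀ·S⁻¹ = [118880614/512699137 -31340528/512699137; -518398126/4614292233 50471346/512699137; 179251253/4614292233 -252542094/512699137]
step 1: x' = x̄ + K·y = [-43232102/512699137, 2015554268/4614292233, -3179576377/4614292233]
step 1: P' = (I − K·H)·P̄ = [632228836/512699137 632229584/512699137 -237763472/512699137; 632229584/512699137 7697040122/4614292233 -4984125346/4614292233; -237763472/512699137 -4984125346/4614292233 8174259788/4614292233]
step 2: x̄ = F·x = [-1423414721/1538097411, 2328044218/4614292233, -1602013909/1538097411]
step 2: P̄ = F·P·Fᵀ + Q = [14190956180/512699137 -16539691780/1538097411 -4028768898/512699137; -16539691780/1538097411 32840781338/4614292233 2048650228/1538097411; -4028768898/512699137 2048650228/1538097411 6781373537/512699137]
step 2: y = z − H·x̄ = [2690823098/512699137, 6558837463/4614292233]
step 2: S = H·P̄·Hᵀ + R = [295874223293/512699137 70002163220/512699137; 70002163220/512699137 324625492571/4614292233]
step 2: K = P̄·Hᵀ·S⁻¹ = [2118456108514/9210716388029 -645975464424/9210716388029; -11673811611906/101317880268319 779074212586/9210716388029; 4261857133503/101317880268319 -4389698025390/9210716388029]
step 2: x' = x̄ + K·y = [1676239670173/9210716388029, 2030881438356/101317880268319, -151796042993689/101317880268319]
step 2: P' = (I − K·H)·P̄ = [11143224296576/9210716388029 11031128804656/9210716388029 -3900625741268/9210716388029; 11031128804656/9210716388029 163519765849430/101317880268319 -103184423770830/101317880268319; -3900625741268/9210716388029 -103184423770830/101317880268319 172308907583640/101317880268319]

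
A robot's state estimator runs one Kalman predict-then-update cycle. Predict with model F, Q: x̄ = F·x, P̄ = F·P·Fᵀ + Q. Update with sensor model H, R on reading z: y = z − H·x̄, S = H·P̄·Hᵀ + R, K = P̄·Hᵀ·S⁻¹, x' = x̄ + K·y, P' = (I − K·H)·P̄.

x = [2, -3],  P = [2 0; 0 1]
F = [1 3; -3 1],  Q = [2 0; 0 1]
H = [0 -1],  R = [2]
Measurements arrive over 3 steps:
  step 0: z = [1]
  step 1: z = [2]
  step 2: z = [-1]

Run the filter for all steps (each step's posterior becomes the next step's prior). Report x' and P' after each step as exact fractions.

step 0: x' = [-89/11, -19/11], P' = [277/22 -3/11; -3/11 20/11]
step 1: x' = [-220/31, -838/527], P' = [3369/155 -78/155; -78/155 5182/2635]
step 2: x' = [-145711/21460, 12701/10730], P' = [2511493/107300 -29133/53650; -29133/53650 53123/26825]

step 0: x̄ = F·x = [-7, -9]
step 0: P̄ = F·P·Fᵀ + Q = [13 -3; -3 20]
step 0: y = z − H·x̄ = [-8]
step 0: S = H·P̄·Hᵀ + R = [22]
step 0: K = P̄·Hᵀ·S⁻¹ = [3/22; -10/11]
step 0: x' = x̄ + K·y = [-89/11, -19/11]
step 0: P' = (I − K·H)·P̄ = [277/22 -3/11; -3/11 20/11]
step 1: x̄ = F·x = [-146/11, 248/11]
step 1: P̄ = F·P·Fᵀ + Q = [645/22 -663/22; -663/22 2591/22]
step 1: y = z − H·x̄ = [270/11]
step 1: S = H·P̄·Hᵀ + R = [2635/22]
step 1: K = P̄·Hᵀ·S⁻¹ = [39/155; -2591/2635]
step 1: x' = x̄ + K·y = [-220/31, -838/527]
step 1: P' = (I − K·H)·P̄ = [3369/155 -78/155; -78/155 5182/2635]
step 2: x̄ = F·x = [-6254/527, 10382/527]
step 2: P̄ = F·P·Fᵀ + Q = [20245/527 -29133/527; -29133/527 106246/527]
step 2: y = z − H·x̄ = [9855/527]
step 2: S = H·P̄·Hᵀ + R = [107300/527]
step 2: K = P̄·Hᵀ·S⁻¹ = [29133/107300; -53123/53650]
step 2: x' = x̄ + K·y = [-145711/21460, 12701/10730]
step 2: P' = (I − K·H)·P̄ = [2511493/107300 -29133/53650; -29133/53650 53123/26825]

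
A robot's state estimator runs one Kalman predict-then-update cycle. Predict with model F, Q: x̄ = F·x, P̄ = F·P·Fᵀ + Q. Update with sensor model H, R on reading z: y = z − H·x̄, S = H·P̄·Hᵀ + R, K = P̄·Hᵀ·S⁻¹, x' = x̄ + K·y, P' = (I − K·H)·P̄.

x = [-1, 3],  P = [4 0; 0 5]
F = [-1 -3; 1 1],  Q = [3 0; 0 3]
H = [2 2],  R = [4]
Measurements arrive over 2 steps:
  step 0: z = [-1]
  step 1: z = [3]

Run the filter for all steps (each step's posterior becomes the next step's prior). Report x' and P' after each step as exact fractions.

step 0: x̄ = F·x = [-8, 2]
step 0: P̄ = F·P·Fᵀ + Q = [52 -19; -19 12]
step 0: y = z − H·x̄ = [11]
step 0: S = H·P̄·Hᵀ + R = [108]
step 0: K = P̄·Hᵀ·S⁻¹ = [11/18; -7/54]
step 0: x' = x̄ + K·y = [-23/18, 31/54]
step 0: P' = (I − K·H)·P̄ = [35/3 -94/9; -94/9 275/27]
step 1: x̄ = F·x = [-4/9, -19/27]
step 1: P̄ = F·P·Fᵀ + Q = [131/3 -4/9; -4/9 107/27]
step 1: y = z − H·x̄ = [143/27]
step 1: S = H·P̄·Hᵀ + R = [5156/27]
step 1: K = P̄·Hᵀ·S⁻¹ = [1167/2578; 95/2578]
step 1: x' = x̄ + K·y = [5035/2578, -1311/2578]
step 1: P' = (I − K·H)·P̄ = [5846/1289 -4679/1289; -4679/1289 4774/1289]

step 0: x' = [-23/18, 31/54], P' = [35/3 -94/9; -94/9 275/27]
step 1: x' = [5035/2578, -1311/2578], P' = [5846/1289 -4679/1289; -4679/1289 4774/1289]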